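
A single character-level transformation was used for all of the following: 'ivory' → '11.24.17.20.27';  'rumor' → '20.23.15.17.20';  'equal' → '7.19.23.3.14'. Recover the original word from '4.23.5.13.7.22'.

bucket

The number is (letter's place in the alphabet, a=1) + 2.
Reversing it on 4.23.5.13.7.22: 4→(4−2)÷1=2=b, 23→(23−2)÷1=21=u, 5→(5−2)÷1=3=c, 13→(13−2)÷1=11=k, 7→(7−2)÷1=5=e, 22→(22−2)÷1=20=t.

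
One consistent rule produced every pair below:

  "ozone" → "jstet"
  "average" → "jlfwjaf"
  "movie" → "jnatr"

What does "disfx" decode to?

sandy

The output letters match the input read backwards, each shifted +5: ozone reversed is enozo. Two steps: reverse the string, then apply a Caesar shift of +5.
Reversing it on disfx: shift back: d−5=y, i−5=d, s−5=n, f−5=a, x−5=s → ydnas; then reverse → sandy.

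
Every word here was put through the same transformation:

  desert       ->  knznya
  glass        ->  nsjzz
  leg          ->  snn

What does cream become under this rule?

The shift depends on letter class: consonant d→k is +7, but vowel e→n is +9. The rule splits by letter class: vowels +9, consonants +7.
For cream: c(cons)+7=j, r(cons)+7=y, e(vowel)+9=n, a(vowel)+9=j, m(cons)+7=t.

jynjt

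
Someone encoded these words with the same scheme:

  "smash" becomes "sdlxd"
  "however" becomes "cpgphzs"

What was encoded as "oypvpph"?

weekend

The output letters match the input read backwards, each shifted +11: smash reversed is hsams. Read the word backwards and shift each letter +11.
Undoing it on oypvpph: shift back: o−11=d, y−11=n, p−11=e, v−11=k, p−11=e, p−11=e, h−11=w → dnekeew; then reverse → weekend.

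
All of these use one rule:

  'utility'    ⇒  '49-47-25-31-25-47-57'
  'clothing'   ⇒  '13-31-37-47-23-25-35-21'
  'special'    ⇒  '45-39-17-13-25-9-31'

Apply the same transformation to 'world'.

u(#21)→49 and t(#20)→47: differences scale by 2, so n = 2·pos + 7. With a=1..z=26, the number is 2·pos + 7.
Applying it to world: w=23→53, o=15→37, r=18→43, l=12→31, d=4→15.

53-37-43-31-15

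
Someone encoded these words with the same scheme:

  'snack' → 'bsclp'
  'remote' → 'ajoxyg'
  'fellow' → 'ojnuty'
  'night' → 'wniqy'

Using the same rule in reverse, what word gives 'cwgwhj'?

The shifts repeat in a cycle of length 3: positions 0,1,… shift by +9, +5, +2, then the pattern repeats.
Undoing it on cwgwhj: c−9=t, w−5=r, g−2=e, w−9=n, h−5=c, j−2=h.

trench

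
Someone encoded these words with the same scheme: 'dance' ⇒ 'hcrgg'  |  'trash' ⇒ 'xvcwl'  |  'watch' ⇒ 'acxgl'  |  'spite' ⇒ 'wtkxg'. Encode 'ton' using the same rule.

xqr

The shift depends on letter class: consonant d→h is +4, but vowel a→c is +2. The rule splits by letter class: vowels +2, consonants +4.
For ton: t(cons)+4=x, o(vowel)+2=q, n(cons)+4=r.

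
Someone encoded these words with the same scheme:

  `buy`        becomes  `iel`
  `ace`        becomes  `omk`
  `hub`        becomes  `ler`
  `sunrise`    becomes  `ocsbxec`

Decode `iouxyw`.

monkey

The output letters match the input read backwards, each shifted +10: buy reversed is yub. Read the word backwards and shift each letter +10.
Reversing it on iouxyw: shift back: i−10=y, o−10=e, u−10=k, x−10=n, y−10=o, w−10=m → yeknom; then reverse → monkey.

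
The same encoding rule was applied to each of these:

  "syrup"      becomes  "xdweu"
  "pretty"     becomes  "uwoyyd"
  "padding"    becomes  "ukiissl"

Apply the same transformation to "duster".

The shift depends on letter class: consonant s→x is +5, but vowel u→e is +10. The rule splits by letter class: vowels +10, consonants +5.
Applying it to duster: d(cons)+5=i, u(vowel)+10=e, s(cons)+5=x, t(cons)+5=y, e(vowel)+10=o, r(cons)+5=w.

iexyow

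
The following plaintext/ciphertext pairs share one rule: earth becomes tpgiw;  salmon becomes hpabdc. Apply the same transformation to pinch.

Compare letters: e→t is +15, a→p is +15, r→g is +15 — a constant shift. It's a constant shift of +15 (ROT15).
On pinch: p+15=e, i+15=x, n+15=c, c+15=r, h+15=w.

excrw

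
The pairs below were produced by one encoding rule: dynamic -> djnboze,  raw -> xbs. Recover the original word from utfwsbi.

harvest

The output letters match the input read backwards, each shifted +1: dynamic reversed is cimanyd. Two steps: reverse the string, then apply a Caesar shift of +1.
Decoding utfwsbi: shift back: u−1=t, t−1=s, f−1=e, w−1=v, s−1=r, b−1=a, i−1=h → tsevrah; then reverse → harvest.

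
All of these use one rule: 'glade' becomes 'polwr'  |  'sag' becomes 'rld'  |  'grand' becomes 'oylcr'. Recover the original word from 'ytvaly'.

The output letters match the input read backwards, each shifted +11: glade reversed is edalg. The word is reversed, then every letter is shifted forward by 11.
Reversing it on ytvaly: shift back: y−11=n, t−11=i, v−11=k, a−11=p, l−11=a, y−11=n → nikpan; then reverse → napkin.

napkin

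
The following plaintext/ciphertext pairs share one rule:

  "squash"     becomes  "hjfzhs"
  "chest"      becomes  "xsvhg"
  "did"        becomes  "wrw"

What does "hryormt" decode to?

Each pair mirrors across the alphabet (s↔h, q↔j, u↔f): positions sum to 25. Each letter is replaced by its mirror in the alphabet: a↔z, b↔y, c↔x, and so on (the Atbash cipher).
Undoing it on hryormt: h↔s, r↔i, y↔b, o↔l, r↔i, m↔n, t↔g.

sibling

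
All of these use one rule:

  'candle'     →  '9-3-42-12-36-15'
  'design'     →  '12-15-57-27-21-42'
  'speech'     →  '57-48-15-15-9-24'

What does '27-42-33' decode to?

ink

c(#3)→9 and a(#1)→3: differences scale by 3, so n = 3·pos + 0. The formula is n = 3×(alphabet index, a=1).
Undoing it on 27-42-33: 27→(27−0)÷3=9=i, 42→(42−0)÷3=14=n, 33→(33−0)÷3=11=k.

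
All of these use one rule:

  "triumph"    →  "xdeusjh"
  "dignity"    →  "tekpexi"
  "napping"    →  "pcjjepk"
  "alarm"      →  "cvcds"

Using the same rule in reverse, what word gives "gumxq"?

t(19)→x(23) and r(17)→d(3) fit y≡23x+2 (mod 26); the inverse of 23 mod 26 is 17. Treating letters as 0–25, the rule is x ↦ 23x + 2 (mod 26).
Reversing it on gumxq: g(6)→17·(6−2)≡16=q; u(20)→17·(20−2)≡20=u; m(12)→17·(12−2)≡14=o; x(23)→17·(23−2)≡19=t; q(16)→17·(16−2)≡4=e (all mod 26).

quote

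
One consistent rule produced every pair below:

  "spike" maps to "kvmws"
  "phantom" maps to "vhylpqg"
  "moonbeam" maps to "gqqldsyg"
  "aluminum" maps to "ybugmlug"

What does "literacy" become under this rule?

bmpsfyio

s(18)→k(10) and p(15)→v(21) fit y≡5x+24 (mod 26); the inverse of 5 mod 26 is 21. Treating letters as 0–25, the rule is x ↦ 5x + 24 (mod 26).
On literacy: l(11)→5·11+24≡1=b; i(8)→5·8+24≡12=m; t(19)→5·19+24≡15=p; e(4)→5·4+24≡18=s; r(17)→5·17+24≡5=f; a(0)→5·0+24≡24=y; c(2)→5·2+24≡8=i; y(24)→5·24+24≡14=o (all mod 26).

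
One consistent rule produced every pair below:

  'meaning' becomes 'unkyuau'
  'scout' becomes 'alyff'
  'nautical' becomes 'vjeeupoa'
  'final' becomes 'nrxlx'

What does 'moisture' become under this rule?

uxsdfhft

In meaning: m→u is +8, e→n is +9, a→k is +10, n→y is +11 — the shift increases by 1 each position. The shift increases by 1 at each position, starting from +8: 8, 9, 10, ….
For moisture: m+8=u, o+9=x, i+10=s, s+11=d, t+12=f, u+13=h, r+14=f, e+15=t.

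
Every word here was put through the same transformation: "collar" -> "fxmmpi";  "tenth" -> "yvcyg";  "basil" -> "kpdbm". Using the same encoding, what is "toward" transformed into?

c(2)→f(5) and o(14)→x(23) fit y≡21x+15 (mod 26); the inverse of 21 mod 26 is 5. This is an affine cipher: with a=0,…,z=25, each position x becomes (21x+15) mod 26.
For toward: t(19)→21·19+15≡24=y; o(14)→21·14+15≡23=x; w(22)→21·22+15≡9=j; a(0)→21·0+15≡15=p; r(17)→21·17+15≡8=i; d(3)→21·3+15≡0=a (all mod 26).

yxjpia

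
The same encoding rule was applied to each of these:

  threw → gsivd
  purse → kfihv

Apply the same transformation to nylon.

This is the alphabet-reversal cipher (Atbash): a becomes z, b becomes y, etc.
On nylon: n↔m, y↔b, l↔o, o↔l, n↔m.

mbolm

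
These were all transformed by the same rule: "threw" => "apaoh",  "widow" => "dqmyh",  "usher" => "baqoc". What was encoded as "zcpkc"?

sugar

In threw: t→a is +7, h→p is +8, r→a is +9, e→o is +10 — the shift increases by 1 each position. Letter i (0-indexed) is shifted by i+7, so successive shifts are 7, 8, 9, ….
Undoing it on zcpkc: z−7=s, c−8=u, p−9=g, k−10=a, c−11=r.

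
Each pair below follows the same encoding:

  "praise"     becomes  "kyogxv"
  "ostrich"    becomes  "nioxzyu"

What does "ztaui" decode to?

The output letters match the input read backwards, each shifted +6: praise reversed is esiarp. The word is reversed, then every letter is shifted forward by 6.
Decoding ztaui: shift back: z−6=t, t−6=n, a−6=u, u−6=o, i−6=c → tnuoc; then reverse → count.

count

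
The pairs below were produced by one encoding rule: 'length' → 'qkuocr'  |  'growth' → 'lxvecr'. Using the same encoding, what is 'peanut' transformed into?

ukhvdd

In length: l→q is +5, e→k is +6, n→u is +7, g→o is +8 — the shift increases by 1 each position. Each letter shifts forward by (position + 5), i.e. 5, 6, 7, … — the shift grows by one for each successive letter.
Applying it to peanut: p+5=u, e+6=k, a+7=h, n+8=v, u+9=d, t+10=d.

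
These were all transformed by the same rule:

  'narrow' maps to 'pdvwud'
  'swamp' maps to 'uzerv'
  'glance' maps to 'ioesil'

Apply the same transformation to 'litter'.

In narrow: n→p is +2, a→d is +3, r→v is +4, r→w is +5 — the shift increases by 1 each position. Each letter shifts forward by (position + 2), i.e. 2, 3, 4, … — the shift grows by one for each successive letter.
Applying it to litter: l+2=n, i+3=l, t+4=x, t+5=y, e+6=k, r+7=y.

nlxyky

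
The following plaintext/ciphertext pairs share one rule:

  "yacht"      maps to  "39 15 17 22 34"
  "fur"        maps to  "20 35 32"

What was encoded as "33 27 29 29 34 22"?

smooth

y is letter #25 and maps to 39: an offset of 14. The number is (letter's place in the alphabet, a=1) + 14.
Decoding 33 27 29 29 34 22: 33→(33−14)÷1=19=s, 27→(27−14)÷1=13=m, 29→(29−14)÷1=15=o, 29→(29−14)÷1=15=o, 34→(34−14)÷1=20=t, 22→(22−14)÷1=8=h.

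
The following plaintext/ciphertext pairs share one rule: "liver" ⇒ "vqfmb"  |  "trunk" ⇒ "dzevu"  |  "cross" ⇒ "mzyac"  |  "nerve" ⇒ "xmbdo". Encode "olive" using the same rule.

Shifts by position in liver: pos 0: l→v (+10), pos 1: i→q (+8), pos 2: v→f (+10), pos 3: e→m (+8) — repeating every 2. A repeating key of period 2 is used — shifts +10, +8 over and over.
For olive: o+10=y, l+8=t, i+10=s, v+8=d, e+10=o.

ytsdo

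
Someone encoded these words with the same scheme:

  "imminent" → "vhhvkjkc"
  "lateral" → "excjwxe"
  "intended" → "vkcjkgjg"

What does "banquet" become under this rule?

i(8)→v(21) and m(12)→h(7) fit y≡3x+23 (mod 26); the inverse of 3 mod 26 is 9. Treating letters as 0–25, the rule is x ↦ 3x + 23 (mod 26).
On banquet: b(1)→3·1+23≡0=a; a(0)→3·0+23≡23=x; n(13)→3·13+23≡10=k; q(16)→3·16+23≡19=t; u(20)→3·20+23≡5=f; e(4)→3·4+23≡9=j; t(19)→3·19+23≡2=c (all mod 26).

axktfjc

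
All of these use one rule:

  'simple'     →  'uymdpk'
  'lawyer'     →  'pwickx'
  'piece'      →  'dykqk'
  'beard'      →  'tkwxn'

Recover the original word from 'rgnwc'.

today

Each letter's alphabet position (a=0..z=25) is mapped through 23·x+22 mod 26 — an affine cipher.
Reversing it on rgnwc: r(17)→17·(17−22)≡19=t; g(6)→17·(6−22)≡14=o; n(13)→17·(13−22)≡3=d; w(22)→17·(22−22)≡0=a; c(2)→17·(2−22)≡24=y (all mod 26).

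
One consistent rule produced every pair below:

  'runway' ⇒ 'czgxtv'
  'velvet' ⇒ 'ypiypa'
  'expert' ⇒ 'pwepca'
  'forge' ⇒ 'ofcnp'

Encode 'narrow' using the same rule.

gtccfx

Treating letters as 0–25, the rule is x ↦ 25x + 19 (mod 26).
Applying it to narrow: n(13)→25·13+19≡6=g; a(0)→25·0+19≡19=t; r(17)→25·17+19≡2=c; r(17)→25·17+19≡2=c; o(14)→25·14+19≡5=f; w(22)→25·22+19≡23=x (all mod 26).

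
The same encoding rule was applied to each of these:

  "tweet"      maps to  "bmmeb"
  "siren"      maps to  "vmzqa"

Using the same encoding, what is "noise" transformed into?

maqwv

The word is reversed, then every letter is shifted forward by 8.
Applying it to noise: reverse → esion; then shift: e+8=m, s+8=a, i+8=q, o+8=w, n+8=v.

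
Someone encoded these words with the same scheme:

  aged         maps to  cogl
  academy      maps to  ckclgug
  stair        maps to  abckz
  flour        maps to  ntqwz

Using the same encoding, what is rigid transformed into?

zkokl

The shift depends on letter class: consonant g→o is +8, but vowel a→c is +2. Two shifts are in play — +2 for a/e/i/o/u, +8 for every other letter.
Applying it to rigid: r(cons)+8=z, i(vowel)+2=k, g(cons)+8=o, i(vowel)+2=k, d(cons)+8=l.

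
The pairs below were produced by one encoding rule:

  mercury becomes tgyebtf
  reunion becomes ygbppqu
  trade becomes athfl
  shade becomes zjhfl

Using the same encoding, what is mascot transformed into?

It's a Vigenère-style cipher with numeric key [7,2]: position i shifts by key[i mod 2].
On mascot: m+7=t, a+2=c, s+7=z, c+2=e, o+7=v, t+2=v.

tczevv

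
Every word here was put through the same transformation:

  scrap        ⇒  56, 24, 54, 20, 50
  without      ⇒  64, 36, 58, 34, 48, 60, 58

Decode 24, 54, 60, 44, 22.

s(#19)→56 and c(#3)→24: differences scale by 2, so n = 2·pos + 18. The formula is n = 2×(alphabet index, a=1) + 18.
Undoing it on 24, 54, 60, 44, 22: 24→(24−18)÷2=3=c, 54→(54−18)÷2=18=r, 60→(60−18)÷2=21=u, 44→(44−18)÷2=13=m, 22→(22−18)÷2=2=b.

crumb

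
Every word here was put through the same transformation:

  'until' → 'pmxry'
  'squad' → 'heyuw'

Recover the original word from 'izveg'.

carve

The output letters match the input read backwards, each shifted +4: until reversed is litnu. The word is reversed, then every letter is shifted forward by 4.
Reversing it on izveg: shift back: i−4=e, z−4=v, v−4=r, e−4=a, g−4=c → evrac; then reverse → carve.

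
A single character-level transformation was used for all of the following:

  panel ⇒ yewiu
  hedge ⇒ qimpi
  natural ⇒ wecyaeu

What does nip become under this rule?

The rule splits by letter class: vowels +4, consonants +9.
Applying it to nip: n(cons)+9=w, i(vowel)+4=m, p(cons)+9=y.

wmy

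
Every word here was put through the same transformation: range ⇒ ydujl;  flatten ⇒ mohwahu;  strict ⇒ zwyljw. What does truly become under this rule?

Shifts by position in range: pos 0: r→y (+7), pos 1: a→d (+3), pos 2: n→u (+7), pos 3: g→j (+3) — repeating every 2. A repeating key of period 2 is used — shifts +7, +3 over and over.
On truly: t+7=a, r+3=u, u+7=b, l+3=o, y+7=f.

aubof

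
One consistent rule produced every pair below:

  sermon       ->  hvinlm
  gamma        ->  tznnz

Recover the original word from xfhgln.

custom

Each pair mirrors across the alphabet (s↔h, e↔v, r↔i): positions sum to 25. Each letter is replaced by its mirror in the alphabet: a↔z, b↔y, c↔x, and so on (the Atbash cipher).
Reversing it on xfhgln: x↔c, f↔u, h↔s, g↔t, l↔o, n↔m.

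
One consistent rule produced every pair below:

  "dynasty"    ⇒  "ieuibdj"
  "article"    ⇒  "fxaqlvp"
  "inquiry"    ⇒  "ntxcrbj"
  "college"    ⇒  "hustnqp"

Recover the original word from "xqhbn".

skate

Letter i (0-indexed) is shifted by i+5, so successive shifts are 5, 6, 7, ….
Reversing it on xqhbn: x−5=s, q−6=k, h−7=a, b−8=t, n−9=e.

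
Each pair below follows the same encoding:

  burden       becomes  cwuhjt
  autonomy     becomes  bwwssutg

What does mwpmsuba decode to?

The shift increases by 1 at each position, starting from +1: 1, 2, 3, ….
Reversing it on mwpmsuba: m−1=l, w−2=u, p−3=m, m−4=i, s−5=n, u−6=o, b−7=u, a−8=s.

luminous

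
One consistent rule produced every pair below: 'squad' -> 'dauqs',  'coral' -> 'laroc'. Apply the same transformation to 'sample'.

The output letters match the input read backwards: squad reversed is dauqs. The word is simply reversed.
On sample: reverse → elpmas.

elpmas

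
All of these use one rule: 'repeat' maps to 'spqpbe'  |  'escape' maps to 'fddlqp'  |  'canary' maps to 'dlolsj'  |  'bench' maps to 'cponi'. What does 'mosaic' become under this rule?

nztljn

Shifts by position in repeat: pos 0: r→s (+1), pos 1: e→p (+11), pos 2: p→q (+1), pos 3: e→p (+11) — repeating every 2. It's a Vigenère-style cipher with numeric key [1,11]: position i shifts by key[i mod 2].
Applying it to mosaic: m+1=n, o+11=z, s+1=t, a+11=l, i+1=j, c+11=n.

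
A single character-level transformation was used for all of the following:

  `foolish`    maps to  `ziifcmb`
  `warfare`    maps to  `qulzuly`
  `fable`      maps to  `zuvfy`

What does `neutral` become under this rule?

hyonluf

Compare letters: f→z is +20, o→i is +20, o→i is +20 — a constant shift. Every letter moves 20 places later in the alphabet, wrapping around z→a.
On neutral: n+20=h, e+20=y, u+20=o, t+20=n, r+20=l, a+20=u, l+20=f.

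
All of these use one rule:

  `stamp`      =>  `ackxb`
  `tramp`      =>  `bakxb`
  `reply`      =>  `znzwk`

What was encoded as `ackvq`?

stake

In stamp: s→a is +8, t→c is +9, a→k is +10, m→x is +11 — the shift increases by 1 each position. Letter i (0-indexed) is shifted by i+8, so successive shifts are 8, 9, 10, ….
Decoding ackvq: a−8=s, c−9=t, k−10=a, v−11=k, q−12=e.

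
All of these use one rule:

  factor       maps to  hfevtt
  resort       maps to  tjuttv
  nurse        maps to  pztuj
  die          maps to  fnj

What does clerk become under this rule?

enjtm

The shift depends on letter class: consonant f→h is +2, but vowel a→f is +5. Two shifts are in play — +5 for a/e/i/o/u, +2 for every other letter.
On clerk: c(cons)+2=e, l(cons)+2=n, e(vowel)+5=j, r(cons)+2=t, k(cons)+2=m.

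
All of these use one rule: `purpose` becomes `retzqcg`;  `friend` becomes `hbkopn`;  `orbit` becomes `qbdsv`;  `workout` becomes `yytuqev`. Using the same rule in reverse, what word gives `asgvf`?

A repeating key of period 2 is used — shifts +2, +10 over and over.
Reversing it on asgvf: a−2=y, s−10=i, g−2=e, v−10=l, f−2=d.

yield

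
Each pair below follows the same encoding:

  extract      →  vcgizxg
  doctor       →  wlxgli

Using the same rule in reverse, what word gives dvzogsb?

wealthy

Each pair mirrors across the alphabet (e↔v, x↔c, t↔g): positions sum to 25. Each letter is replaced by its mirror in the alphabet: a↔z, b↔y, c↔x, and so on (the Atbash cipher).
Reversing it on dvzogsb: d↔w, v↔e, z↔a, o↔l, g↔t, s↔h, b↔y.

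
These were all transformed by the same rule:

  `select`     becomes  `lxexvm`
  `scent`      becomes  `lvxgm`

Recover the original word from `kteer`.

Compare letters: s→l is +19, e→x is +19, l→e is +19 — a constant shift. This is a Caesar cipher with shift 19.
Undoing it on kteer: k−19=r, t−19=a, e−19=l, e−19=l, r−19=y.

rally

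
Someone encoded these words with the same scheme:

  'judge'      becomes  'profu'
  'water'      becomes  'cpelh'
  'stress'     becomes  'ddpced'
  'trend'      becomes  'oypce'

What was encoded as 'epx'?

The output letters match the input read backwards, each shifted +11: judge reversed is egduj. Read the word backwards and shift each letter +11.
Undoing it on epx: shift back: e−11=t, p−11=e, x−11=m → tem; then reverse → met.

met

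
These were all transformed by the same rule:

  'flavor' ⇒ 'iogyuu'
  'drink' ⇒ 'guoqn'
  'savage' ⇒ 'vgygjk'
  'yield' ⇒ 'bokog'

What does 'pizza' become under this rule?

soccg

The shift depends on letter class: consonant f→i is +3, but vowel a→g is +6. Two shifts are in play — +6 for a/e/i/o/u, +3 for every other letter.
For pizza: p(cons)+3=s, i(vowel)+6=o, z(cons)+3=c, z(cons)+3=c, a(vowel)+6=g.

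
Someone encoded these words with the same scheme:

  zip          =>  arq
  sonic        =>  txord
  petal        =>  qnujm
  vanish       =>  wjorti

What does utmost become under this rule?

The shift depends on letter class: consonant z→a is +1, but vowel i→r is +9. The rule splits by letter class: vowels +9, consonants +1.
On utmost: u(vowel)+9=d, t(cons)+1=u, m(cons)+1=n, o(vowel)+9=x, s(cons)+1=t, t(cons)+1=u.

dunxtu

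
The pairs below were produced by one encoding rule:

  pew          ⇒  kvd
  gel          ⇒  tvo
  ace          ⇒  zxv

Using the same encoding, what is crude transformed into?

xifwv

Letters are reflected about the middle of the alphabet (position → 25−position): Atbash.
On crude: c↔x, r↔i, u↔f, d↔w, e↔v.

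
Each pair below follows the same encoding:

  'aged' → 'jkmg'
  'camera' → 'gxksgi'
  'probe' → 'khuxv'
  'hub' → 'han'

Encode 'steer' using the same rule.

The output letters match the input read backwards, each shifted +6: aged reversed is dega. The word is reversed, then every letter is shifted forward by 6.
Applying it to steer: reverse → reets; then shift: r+6=x, e+6=k, e+6=k, t+6=z, s+6=y.

xkkzy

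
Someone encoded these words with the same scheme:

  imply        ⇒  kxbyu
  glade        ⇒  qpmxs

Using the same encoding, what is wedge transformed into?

qspqi

Read the word backwards and shift each letter +12.
On wedge: reverse → egdew; then shift: e+12=q, g+12=s, d+12=p, e+12=q, w+12=i.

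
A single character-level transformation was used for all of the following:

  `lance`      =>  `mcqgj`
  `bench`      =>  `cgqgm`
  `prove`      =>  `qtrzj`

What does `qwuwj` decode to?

In lance: l→m is +1, a→c is +2, n→q is +3, c→g is +4 — the shift increases by 1 each position. Letter i (0-indexed) is shifted by i+1, so successive shifts are 1, 2, 3, ….
Decoding qwuwj: q−1=p, w−2=u, u−3=r, w−4=s, j−5=e.

purse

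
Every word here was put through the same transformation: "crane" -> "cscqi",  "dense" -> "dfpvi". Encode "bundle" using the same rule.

bvpgpj

In crane: c→c is +0, r→s is +1, a→c is +2, n→q is +3 — the shift increases by 1 each position. Each letter shifts forward by its position index (0, 1, 2, …) — the shift grows by one for each successive letter.
For bundle: b+0=b, u+1=v, n+2=p, d+3=g, l+4=p, e+5=j.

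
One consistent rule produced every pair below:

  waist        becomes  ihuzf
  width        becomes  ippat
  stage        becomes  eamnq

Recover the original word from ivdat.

Shifts by position in waist: pos 0: w→i (+12), pos 1: a→h (+7), pos 2: i→u (+12), pos 3: s→z (+7) — repeating every 2. The shifts repeat in a cycle of length 2: positions 0,1,… shift by +12, +7, then the pattern repeats.
Decoding ivdat: i−12=w, v−7=o, d−12=r, a−7=t, t−12=h.

worth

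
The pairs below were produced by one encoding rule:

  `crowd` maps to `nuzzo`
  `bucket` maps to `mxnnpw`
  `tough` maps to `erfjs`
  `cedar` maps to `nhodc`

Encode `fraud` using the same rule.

qulxo

Shifts by position in crowd: pos 0: c→n (+11), pos 1: r→u (+3), pos 2: o→z (+11), pos 3: w→z (+3) — repeating every 2. It's a Vigenère-style cipher with numeric key [11,3]: position i shifts by key[i mod 2].
On fraud: f+11=q, r+3=u, a+11=l, u+3=x, d+11=o.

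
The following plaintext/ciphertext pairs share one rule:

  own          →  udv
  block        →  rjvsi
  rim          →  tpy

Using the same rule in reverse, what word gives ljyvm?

force

Read the word backwards and shift each letter +7.
Decoding ljyvm: shift back: l−7=e, j−7=c, y−7=r, v−7=o, m−7=f → ecrof; then reverse → force.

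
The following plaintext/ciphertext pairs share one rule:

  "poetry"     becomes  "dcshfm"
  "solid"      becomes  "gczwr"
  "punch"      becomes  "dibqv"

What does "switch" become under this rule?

Compare letters: p→d is +14, o→c is +14, e→s is +14 — a constant shift. Every letter moves 14 places later in the alphabet, wrapping around z→a.
For switch: s+14=g, w+14=k, i+14=w, t+14=h, c+14=q, h+14=v.

gkwhqv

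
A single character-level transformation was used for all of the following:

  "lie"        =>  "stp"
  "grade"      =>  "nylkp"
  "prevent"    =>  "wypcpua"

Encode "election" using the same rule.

The shift depends on letter class: consonant l→s is +7, but vowel i→t is +11. The rule splits by letter class: vowels +11, consonants +7.
Applying it to election: e(vowel)+11=p, l(cons)+7=s, e(vowel)+11=p, c(cons)+7=j, t(cons)+7=a, i(vowel)+11=t, o(vowel)+11=z, n(cons)+7=u.

pspjatzu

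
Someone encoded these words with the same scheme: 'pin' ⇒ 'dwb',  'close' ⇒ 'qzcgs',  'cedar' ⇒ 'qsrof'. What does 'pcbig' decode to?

Compare letters: p→d is +14, i→w is +14, n→b is +14 — a constant shift. Each letter is shifted forward by 14 in the alphabet (a Caesar shift of +14).
Decoding pcbig: p−14=b, c−14=o, b−14=n, i−14=u, g−14=s.

bonus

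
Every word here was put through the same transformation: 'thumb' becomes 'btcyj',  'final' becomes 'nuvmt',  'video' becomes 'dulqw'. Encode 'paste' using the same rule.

It's a Vigenère-style cipher with numeric key [8,12]: position i shifts by key[i mod 2].
On paste: p+8=x, a+12=m, s+8=a, t+12=f, e+8=m.

xmafm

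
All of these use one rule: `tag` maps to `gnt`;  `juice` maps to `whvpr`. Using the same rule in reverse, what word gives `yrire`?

lever

This is a Caesar cipher with shift 13.
Undoing it on yrire: y−13=l, r−13=e, i−13=v, r−13=e, e−13=r.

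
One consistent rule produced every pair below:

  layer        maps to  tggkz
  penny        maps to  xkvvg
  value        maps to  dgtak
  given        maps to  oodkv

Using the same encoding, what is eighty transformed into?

koopbg

The shift depends on letter class: consonant l→t is +8, but vowel a→g is +6. The rule splits by letter class: vowels +6, consonants +8.
Applying it to eighty: e(vowel)+6=k, i(vowel)+6=o, g(cons)+8=o, h(cons)+8=p, t(cons)+8=b, y(cons)+8=g.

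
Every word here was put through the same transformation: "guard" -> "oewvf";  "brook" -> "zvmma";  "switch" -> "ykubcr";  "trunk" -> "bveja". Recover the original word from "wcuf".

acid

g(6)→o(14) and u(20)→e(4) fit y≡3x+22 (mod 26); the inverse of 3 mod 26 is 9. Treating letters as 0–25, the rule is x ↦ 3x + 22 (mod 26).
Reversing it on wcuf: w(22)→9·(22−22)≡0=a; c(2)→9·(2−22)≡2=c; u(20)→9·(20−22)≡8=i; f(5)→9·(5−22)≡3=d (all mod 26).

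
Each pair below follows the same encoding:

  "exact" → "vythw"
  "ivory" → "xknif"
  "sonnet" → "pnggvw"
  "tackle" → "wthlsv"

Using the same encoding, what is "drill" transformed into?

e(4)→v(21) and x(23)→y(24) fit y≡7x+19 (mod 26); the inverse of 7 mod 26 is 15. Treating letters as 0–25, the rule is x ↦ 7x + 19 (mod 26).
On drill: d(3)→7·3+19≡14=o; r(17)→7·17+19≡8=i; i(8)→7·8+19≡23=x; l(11)→7·11+19≡18=s; l(11)→7·11+19≡18=s (all mod 26).

oixss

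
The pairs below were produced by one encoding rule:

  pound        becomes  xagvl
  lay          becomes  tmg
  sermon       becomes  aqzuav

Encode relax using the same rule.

The shift depends on letter class: consonant p→x is +8, but vowel o→a is +12. The rule splits by letter class: vowels +12, consonants +8.
Applying it to relax: r(cons)+8=z, e(vowel)+12=q, l(cons)+8=t, a(vowel)+12=m, x(cons)+8=f.

zqtmf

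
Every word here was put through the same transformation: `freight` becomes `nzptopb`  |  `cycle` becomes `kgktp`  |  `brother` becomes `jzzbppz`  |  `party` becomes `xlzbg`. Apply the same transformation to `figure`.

The shift depends on letter class: consonant f→n is +8, but vowel e→p is +11. Two shifts are in play — +11 for a/e/i/o/u, +8 for every other letter.
On figure: f(cons)+8=n, i(vowel)+11=t, g(cons)+8=o, u(vowel)+11=f, r(cons)+8=z, e(vowel)+11=p.

ntofzp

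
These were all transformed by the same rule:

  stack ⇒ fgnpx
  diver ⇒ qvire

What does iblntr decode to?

Compare letters: s→f is +13, t→g is +13, a→n is +13 — a constant shift. This is a Caesar cipher with shift 13.
Decoding iblntr: i−13=v, b−13=o, l−13=y, n−13=a, t−13=g, r−13=e.

voyage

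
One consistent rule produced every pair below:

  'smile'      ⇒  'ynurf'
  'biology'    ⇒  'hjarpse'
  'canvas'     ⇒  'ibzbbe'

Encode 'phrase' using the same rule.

Shifts by position in smile: pos 0: s→y (+6), pos 1: m→n (+1), pos 2: i→u (+12), pos 3: l→r (+6), pos 4: e→f (+1) — repeating every 3. The shifts repeat in a cycle of length 3: positions 0,1,… shift by +6, +1, +12, then the pattern repeats.
Applying it to phrase: p+6=v, h+1=i, r+12=d, a+6=g, s+1=t, e+12=q.

vidgtq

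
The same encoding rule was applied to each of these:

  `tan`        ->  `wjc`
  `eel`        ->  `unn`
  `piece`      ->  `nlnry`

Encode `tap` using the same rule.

yjc

Two steps: reverse the string, then apply a Caesar shift of +9.
Applying it to tap: reverse → pat; then shift: p+9=y, a+9=j, t+9=c.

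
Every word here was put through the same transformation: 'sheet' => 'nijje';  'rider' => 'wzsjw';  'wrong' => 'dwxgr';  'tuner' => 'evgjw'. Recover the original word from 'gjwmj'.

nerve

Each letter's alphabet position (a=0..z=25) is mapped through 17·x+19 mod 26 — an affine cipher.
Decoding gjwmj: g(6)→23·(6−19)≡13=n; j(9)→23·(9−19)≡4=e; w(22)→23·(22−19)≡17=r; m(12)→23·(12−19)≡21=v; j(9)→23·(9−19)≡4=e (all mod 26).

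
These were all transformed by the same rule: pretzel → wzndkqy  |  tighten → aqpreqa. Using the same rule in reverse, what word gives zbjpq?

In pretzel: p→w is +7, r→z is +8, e→n is +9, t→d is +10 — the shift increases by 1 each position. The shift increases by 1 at each position, starting from +7: 7, 8, 9, ….
Reversing it on zbjpq: z−7=s, b−8=t, j−9=a, p−10=f, q−11=f.

staff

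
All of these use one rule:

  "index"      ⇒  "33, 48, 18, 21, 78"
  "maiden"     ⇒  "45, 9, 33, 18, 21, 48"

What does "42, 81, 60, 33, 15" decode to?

i(#9)→33 and n(#14)→48: differences scale by 3, so n = 3·pos + 6. With a=1..z=26, the number is 3·pos + 6.
Decoding 42, 81, 60, 33, 15: 42→(42−6)÷3=12=l, 81→(81−6)÷3=25=y, 60→(60−6)÷3=18=r, 33→(33−6)÷3=9=i, 15→(15−6)÷3=3=c.

lyric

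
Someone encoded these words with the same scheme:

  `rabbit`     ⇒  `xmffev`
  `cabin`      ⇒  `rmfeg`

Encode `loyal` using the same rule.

pecsp

Read the word backwards and shift each letter +4.
For loyal: reverse → layol; then shift: l+4=p, a+4=e, y+4=c, o+4=s, l+4=p.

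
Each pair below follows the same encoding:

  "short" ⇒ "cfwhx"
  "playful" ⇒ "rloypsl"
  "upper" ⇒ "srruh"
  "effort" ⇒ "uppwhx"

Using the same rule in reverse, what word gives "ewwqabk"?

cooking

This is an affine cipher: with a=0,…,z=25, each position x becomes (21x+14) mod 26.
Decoding ewwqabk: e(4)→5·(4−14)≡2=c; w(22)→5·(22−14)≡14=o; w(22)→5·(22−14)≡14=o; q(16)→5·(16−14)≡10=k; a(0)→5·(0−14)≡8=i; b(1)→5·(1−14)≡13=n; k(10)→5·(10−14)≡6=g (all mod 26).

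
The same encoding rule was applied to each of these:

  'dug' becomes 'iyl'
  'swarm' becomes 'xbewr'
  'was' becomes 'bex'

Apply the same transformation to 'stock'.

xyshp

The shift depends on letter class: consonant d→i is +5, but vowel u→y is +4. Vowels shift forward by 4 and consonants shift forward by 5.
On stock: s(cons)+5=x, t(cons)+5=y, o(vowel)+4=s, c(cons)+5=h, k(cons)+5=p.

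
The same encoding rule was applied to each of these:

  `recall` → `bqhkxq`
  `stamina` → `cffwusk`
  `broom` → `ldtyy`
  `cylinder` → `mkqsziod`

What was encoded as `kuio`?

aide

Shifts by position in recall: pos 0: r→b (+10), pos 1: e→q (+12), pos 2: c→h (+5), pos 3: a→k (+10), pos 4: l→x (+12), pos 5: l→q (+5) — repeating every 3. A repeating key of period 3 is used — shifts +10, +12, +5 over and over.
Reversing it on kuio: k−10=a, u−12=i, i−5=d, o−10=e.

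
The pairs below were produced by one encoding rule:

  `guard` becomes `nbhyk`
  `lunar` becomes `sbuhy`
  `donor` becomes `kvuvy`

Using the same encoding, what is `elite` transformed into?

Compare letters: g→n is +7, u→b is +7, a→h is +7 — a constant shift. Every letter moves 7 places later in the alphabet, wrapping around z→a.
Applying it to elite: e+7=l, l+7=s, i+7=p, t+7=a, e+7=l.

lspal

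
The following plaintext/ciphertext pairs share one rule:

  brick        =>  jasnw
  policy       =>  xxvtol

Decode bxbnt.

In brick: b→j is +8, r→a is +9, i→s is +10, c→n is +11 — the shift increases by 1 each position. Each letter shifts forward by (position + 8), i.e. 8, 9, 10, … — the shift grows by one for each successive letter.
Decoding bxbnt: b−8=t, x−9=o, b−10=r, n−11=c, t−12=h.

torch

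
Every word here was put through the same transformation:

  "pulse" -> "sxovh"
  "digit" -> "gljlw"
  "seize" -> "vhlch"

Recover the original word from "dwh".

ate

This is a Caesar cipher with shift 3.
Reversing it on dwh: d−3=a, w−3=t, h−3=e.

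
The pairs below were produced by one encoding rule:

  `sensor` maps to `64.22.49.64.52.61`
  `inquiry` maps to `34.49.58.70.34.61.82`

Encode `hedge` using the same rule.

Each letter becomes 3×(its alphabet position, a=1..z=26) + 7.
Applying it to hedge: h=8→31, e=5→22, d=4→19, g=7→28, e=5→22.

31.22.19.28.22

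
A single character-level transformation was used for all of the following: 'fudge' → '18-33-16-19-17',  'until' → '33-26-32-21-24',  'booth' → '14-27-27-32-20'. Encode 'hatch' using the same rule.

20-13-32-15-20

f is letter #6 and maps to 18: an offset of 12. Letters become their 1-based position plus 12 (so a→13, b→14, …).
On hatch: h=8→20, a=1→13, t=20→32, c=3→15, h=8→20.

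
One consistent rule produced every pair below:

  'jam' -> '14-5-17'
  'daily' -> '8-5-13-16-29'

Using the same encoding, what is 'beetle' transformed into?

6-9-9-24-16-9

j is letter #10 and maps to 14: an offset of 4. The number is (letter's place in the alphabet, a=1) + 4.
Applying it to beetle: b=2→6, e=5→9, e=5→9, t=20→24, l=12→16, e=5→9.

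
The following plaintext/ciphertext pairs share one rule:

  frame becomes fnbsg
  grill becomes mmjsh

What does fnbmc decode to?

The output letters match the input read backwards, each shifted +1: frame reversed is emarf. Two steps: reverse the string, then apply a Caesar shift of +1.
Decoding fnbmc: shift back: f−1=e, n−1=m, b−1=a, m−1=l, c−1=b → emalb; then reverse → blame.

blame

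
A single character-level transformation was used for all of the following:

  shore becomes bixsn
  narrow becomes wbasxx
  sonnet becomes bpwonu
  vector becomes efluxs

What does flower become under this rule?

omxxns

Shifts by position in shore: pos 0: s→b (+9), pos 1: h→i (+1), pos 2: o→x (+9), pos 3: r→s (+1) — repeating every 2. A repeating key of period 2 is used — shifts +9, +1 over and over.
For flower: f+9=o, l+1=m, o+9=x, w+1=x, e+9=n, r+1=s.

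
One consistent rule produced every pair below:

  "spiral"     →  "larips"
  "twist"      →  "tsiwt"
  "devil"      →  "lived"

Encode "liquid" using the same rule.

The output letters match the input read backwards: spiral reversed is larips. The word is simply reversed.
On liquid: reverse → diuqil.

diuqil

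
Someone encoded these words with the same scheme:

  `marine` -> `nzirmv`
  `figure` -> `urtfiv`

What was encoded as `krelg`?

pivot

Each pair mirrors across the alphabet (m↔n, a↔z, r↔i): positions sum to 25. Each letter is replaced by its mirror in the alphabet: a↔z, b↔y, c↔x, and so on (the Atbash cipher).
Reversing it on krelg: k↔p, r↔i, e↔v, l↔o, g↔t.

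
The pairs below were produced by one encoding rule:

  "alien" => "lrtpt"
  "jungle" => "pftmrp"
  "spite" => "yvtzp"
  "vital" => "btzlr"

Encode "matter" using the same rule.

The shift depends on letter class: consonant l→r is +6, but vowel a→l is +11. Vowels shift forward by 11 and consonants shift forward by 6.
On matter: m(cons)+6=s, a(vowel)+11=l, t(cons)+6=z, t(cons)+6=z, e(vowel)+11=p, r(cons)+6=x.

slzzpx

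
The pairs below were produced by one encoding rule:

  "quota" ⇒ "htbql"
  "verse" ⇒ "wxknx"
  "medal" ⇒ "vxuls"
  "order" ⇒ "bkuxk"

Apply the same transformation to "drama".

uklvl

q(16)→h(7) and u(20)→t(19) fit y≡3x+11 (mod 26); the inverse of 3 mod 26 is 9. This is an affine cipher: with a=0,…,z=25, each position x becomes (3x+11) mod 26.
On drama: d(3)→3·3+11≡20=u; r(17)→3·17+11≡10=k; a(0)→3·0+11≡11=l; m(12)→3·12+11≡21=v; a(0)→3·0+11≡11=l (all mod 26).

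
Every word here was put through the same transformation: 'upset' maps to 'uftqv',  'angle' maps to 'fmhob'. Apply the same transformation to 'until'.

The output letters match the input read backwards, each shifted +1: upset reversed is tespu. The word is reversed, then every letter is shifted forward by 1.
On until: reverse → litnu; then shift: l+1=m, i+1=j, t+1=u, n+1=o, u+1=v.

mjuov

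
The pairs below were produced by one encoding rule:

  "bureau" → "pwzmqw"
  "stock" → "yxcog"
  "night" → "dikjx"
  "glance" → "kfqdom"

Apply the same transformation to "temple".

xmebfm

Treating letters as 0–25, the rule is x ↦ 25x + 16 (mod 26).
Applying it to temple: t(19)→25·19+16≡23=x; e(4)→25·4+16≡12=m; m(12)→25·12+16≡4=e; p(15)→25·15+16≡1=b; l(11)→25·11+16≡5=f; e(4)→25·4+16≡12=m (all mod 26).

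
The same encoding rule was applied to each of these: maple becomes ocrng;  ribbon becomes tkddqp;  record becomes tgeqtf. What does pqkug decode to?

noise

Every letter moves 2 places later in the alphabet, wrapping around z→a.
Reversing it on pqkug: p−2=n, q−2=o, k−2=i, u−2=s, g−2=e.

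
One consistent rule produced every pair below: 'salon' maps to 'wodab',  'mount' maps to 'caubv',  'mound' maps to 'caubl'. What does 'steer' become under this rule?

This is an affine cipher: with a=0,…,z=25, each position x becomes (25x+14) mod 26.
Applying it to steer: s(18)→25·18+14≡22=w; t(19)→25·19+14≡21=v; e(4)→25·4+14≡10=k; e(4)→25·4+14≡10=k; r(17)→25·17+14≡23=x (all mod 26).

wvkkx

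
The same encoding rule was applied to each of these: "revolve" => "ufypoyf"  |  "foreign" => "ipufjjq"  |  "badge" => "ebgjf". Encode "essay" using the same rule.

The shift depends on letter class: consonant r→u is +3, but vowel e→f is +1. The rule splits by letter class: vowels +1, consonants +3.
Applying it to essay: e(vowel)+1=f, s(cons)+3=v, s(cons)+3=v, a(vowel)+1=b, y(cons)+3=b.

fvvbb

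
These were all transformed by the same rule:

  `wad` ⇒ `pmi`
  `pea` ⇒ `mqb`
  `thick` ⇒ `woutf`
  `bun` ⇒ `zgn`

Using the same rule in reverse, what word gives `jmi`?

Read the word backwards and shift each letter +12.
Decoding jmi: shift back: j−12=x, m−12=a, i−12=w → xaw; then reverse → wax.

wax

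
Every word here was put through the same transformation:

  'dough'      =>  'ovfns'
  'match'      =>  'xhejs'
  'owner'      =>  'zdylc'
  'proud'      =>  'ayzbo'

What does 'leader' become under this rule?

Shifts by position in dough: pos 0: d→o (+11), pos 1: o→v (+7), pos 2: u→f (+11), pos 3: g→n (+7) — repeating every 2. A repeating key of period 2 is used — shifts +11, +7 over and over.
Applying it to leader: l+11=w, e+7=l, a+11=l, d+7=k, e+11=p, r+7=y.

wllkpy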